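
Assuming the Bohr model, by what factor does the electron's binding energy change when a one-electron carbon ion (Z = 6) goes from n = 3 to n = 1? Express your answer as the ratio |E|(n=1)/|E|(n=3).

|E| ∝ Z^2 · n^-2; with Z fixed, |E| ∝ n^-2.
|E|(n=1)/|E|(n=3) = (1/3)^-2 = 9

9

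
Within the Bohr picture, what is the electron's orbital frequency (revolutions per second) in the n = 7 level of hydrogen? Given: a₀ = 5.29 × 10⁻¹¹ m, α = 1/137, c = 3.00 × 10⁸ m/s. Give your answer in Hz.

r = n²a₀/Z = 2.59 × 10⁻⁹ m, v = Zαc/n = 3.13 × 10⁵ m/s
f = v/(2πr) = 1.92 × 10¹³ Hz

1.92 × 10¹³ Hz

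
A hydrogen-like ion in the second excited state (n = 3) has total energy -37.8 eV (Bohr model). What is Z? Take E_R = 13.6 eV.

E_n = −E_R Z²/n² ⇒ Z² = −E_n n²/E_R = 37.8 × 3² / 13.6 ≈ 25.01
Z = 5

5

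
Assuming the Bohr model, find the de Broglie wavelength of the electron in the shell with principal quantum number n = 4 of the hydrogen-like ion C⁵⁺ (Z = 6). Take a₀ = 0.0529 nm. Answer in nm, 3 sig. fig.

The Bohr quantisation condition is nλ = 2πr_n.
r_n = n²a₀/Z = 0.141 nm
λ = 2πr_n/n = 2π·0.141/4 = 0.222 nm

0.222 nm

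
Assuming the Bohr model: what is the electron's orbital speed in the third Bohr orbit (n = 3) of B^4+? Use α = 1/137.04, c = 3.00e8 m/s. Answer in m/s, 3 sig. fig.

v_n = Zαc/n = 5 × 0.00730 × 3.00e8 / 3
    = 3.65e6 m/s

3.65e6 m/s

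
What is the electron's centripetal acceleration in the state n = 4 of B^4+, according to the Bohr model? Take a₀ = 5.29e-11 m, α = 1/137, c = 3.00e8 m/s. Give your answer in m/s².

r = n²a₀/Z = 1.69e-10 m, v = Zαc/n = 2.74e6 m/s
a = v²/r = (2.74e6)² / 1.69e-10 = 4.43e22 m/s²

4.43e22 m/s²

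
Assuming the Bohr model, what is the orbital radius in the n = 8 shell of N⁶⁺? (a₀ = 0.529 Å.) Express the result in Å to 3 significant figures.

r_n = n²a₀/Z = 8² × 0.529 / 7
    = 64 × 0.529 / 7 = 4.84 Å

4.84 Å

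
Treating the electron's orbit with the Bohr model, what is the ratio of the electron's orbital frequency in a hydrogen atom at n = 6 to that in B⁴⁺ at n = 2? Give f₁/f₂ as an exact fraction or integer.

1/675

f ∝ Z^2 · n^-3
f₁/f₂ = (1/5)^2 · (6/2)^-3 = 1/675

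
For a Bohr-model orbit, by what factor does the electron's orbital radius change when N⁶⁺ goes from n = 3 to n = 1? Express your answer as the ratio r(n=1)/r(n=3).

1/9

r ∝ Z^-1 · n^2; with Z fixed, r ∝ n^2.
r(n=1)/r(n=3) = (1/3)^2 = 1/9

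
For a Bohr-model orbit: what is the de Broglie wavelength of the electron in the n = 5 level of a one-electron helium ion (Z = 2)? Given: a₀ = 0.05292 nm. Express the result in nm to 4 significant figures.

The Bohr quantisation condition is nλ = 2πr_n.
r_n = n²a₀/Z = 0.6615 nm
λ = 2πr_n/n = 2π·0.6615/5 = 0.8313 nm

0.8313 nm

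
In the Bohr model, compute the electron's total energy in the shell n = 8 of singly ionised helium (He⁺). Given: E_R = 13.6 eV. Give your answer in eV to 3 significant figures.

E_n = −E_R·Z²/n² = −13.6 × 2²/8² = -0.850 eV

-0.850 eV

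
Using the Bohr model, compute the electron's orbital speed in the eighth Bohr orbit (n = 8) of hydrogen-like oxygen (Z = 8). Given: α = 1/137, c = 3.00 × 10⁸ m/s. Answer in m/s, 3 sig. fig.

2.19 × 10⁶ m/s

v_n = Zαc/n = 8 × 0.00730 × 3.00 × 10⁸ / 8
    = 2.19 × 10⁶ m/s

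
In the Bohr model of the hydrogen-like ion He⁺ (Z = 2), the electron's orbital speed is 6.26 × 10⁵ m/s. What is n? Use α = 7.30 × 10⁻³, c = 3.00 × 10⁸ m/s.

7

v_n = Zαc/n ⇒ n = Zαc/v = 2 × 0.00730 × 3.00 × 10⁸ / 6.26 × 10⁵ ≈ 7.00
n = 7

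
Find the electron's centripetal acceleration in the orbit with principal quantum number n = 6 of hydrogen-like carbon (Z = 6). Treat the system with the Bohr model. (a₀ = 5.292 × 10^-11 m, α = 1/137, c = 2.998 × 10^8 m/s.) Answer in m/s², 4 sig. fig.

1.508 × 10^22 m/s²

r = n²a₀/Z = 3.175 × 10^-10 m, v = Zαc/n = 2.188 × 10^6 m/s
a = v²/r = (2.188 × 10^6)² / 3.175 × 10^-10 = 1.508 × 10^22 m/s²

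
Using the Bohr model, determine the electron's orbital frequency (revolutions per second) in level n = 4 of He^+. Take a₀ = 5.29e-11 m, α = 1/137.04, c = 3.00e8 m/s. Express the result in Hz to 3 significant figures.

4.12e14 Hz

r = n²a₀/Z = 4.23e-10 m, v = Zαc/n = 1.09e6 m/s
f = v/(2πr) = 4.12e14 Hz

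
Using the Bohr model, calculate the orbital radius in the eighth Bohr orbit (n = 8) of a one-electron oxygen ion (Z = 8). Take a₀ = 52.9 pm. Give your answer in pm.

r_n = n²a₀/Z = 8² × 52.9 / 8
    = 64 × 52.9 / 8 = 423 pm

423 pm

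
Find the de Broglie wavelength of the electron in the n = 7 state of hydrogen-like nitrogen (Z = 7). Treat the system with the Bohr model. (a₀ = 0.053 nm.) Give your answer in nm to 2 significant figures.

0.33 nm

The Bohr quantisation condition is nλ = 2πr_n.
r_n = n²a₀/Z = 0.37 nm
λ = 2πr_n/n = 2π·0.37/7 = 0.33 nm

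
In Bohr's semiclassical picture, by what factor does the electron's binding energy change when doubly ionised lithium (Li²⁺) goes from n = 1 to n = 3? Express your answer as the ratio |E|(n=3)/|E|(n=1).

|E| ∝ Z^2 · n^-2; with Z fixed, |E| ∝ n^-2.
|E|(n=3)/|E|(n=1) = (3/1)^-2 = 1/9

1/9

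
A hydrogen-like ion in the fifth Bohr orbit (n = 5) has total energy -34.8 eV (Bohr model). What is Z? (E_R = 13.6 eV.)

E_n = −E_R Z²/n² ⇒ Z² = −E_n n²/E_R = 34.8 × 5² / 13.6 ≈ 63.97
Z = 8

8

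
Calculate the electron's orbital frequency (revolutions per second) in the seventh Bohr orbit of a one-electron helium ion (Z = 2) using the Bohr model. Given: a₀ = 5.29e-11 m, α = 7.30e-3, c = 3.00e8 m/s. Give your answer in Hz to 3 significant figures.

r = n²a₀/Z = 1.30e-9 m, v = Zαc/n = 6.26e5 m/s
f = v/(2πr) = 7.68e13 Hz

7.68e13 Hz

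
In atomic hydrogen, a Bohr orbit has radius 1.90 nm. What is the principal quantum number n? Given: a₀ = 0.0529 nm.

6

r_n = n²a₀/Z ⇒ n² = rZ/a₀ = 1.90 × 1 / 0.0529 ≈ 35.92
n = 6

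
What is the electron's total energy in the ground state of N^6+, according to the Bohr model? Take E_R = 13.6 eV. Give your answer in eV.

-666 eV

E_n = −E_R·Z²/n² = −13.6 × 7²/1² = -666 eV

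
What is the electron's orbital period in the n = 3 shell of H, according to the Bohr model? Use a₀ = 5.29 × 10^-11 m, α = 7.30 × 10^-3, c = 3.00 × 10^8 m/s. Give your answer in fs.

r = n²a₀/Z = 3²·5.29 × 10^-11/1 = 4.76 × 10^-10 m
v = Zαc/n = 1·0.00730·3.00 × 10^8/3 = 7.30 × 10^5 m/s
T = 2πr/v = 4.10 × 10^-15 s = 4.10 fs

4.10 fs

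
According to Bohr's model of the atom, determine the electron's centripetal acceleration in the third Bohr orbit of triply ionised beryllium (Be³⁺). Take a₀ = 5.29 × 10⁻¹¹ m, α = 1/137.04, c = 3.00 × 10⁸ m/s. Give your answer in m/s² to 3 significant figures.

7.16 × 10²² m/s²

r = n²a₀/Z = 1.19 × 10⁻¹⁰ m, v = Zαc/n = 2.92 × 10⁶ m/s
a = v²/r = (2.92 × 10⁶)² / 1.19 × 10⁻¹⁰ = 7.16 × 10²² m/s²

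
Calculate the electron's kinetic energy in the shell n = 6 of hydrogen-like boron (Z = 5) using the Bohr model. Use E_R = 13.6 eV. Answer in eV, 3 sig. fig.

9.44 eV

For a Coulomb orbit the virial theorem gives K = −E_n.
E_n = −E_R·Z²/n², so K = E_R·Z²/n² = 13.6 × 5²/6² = 9.44 eV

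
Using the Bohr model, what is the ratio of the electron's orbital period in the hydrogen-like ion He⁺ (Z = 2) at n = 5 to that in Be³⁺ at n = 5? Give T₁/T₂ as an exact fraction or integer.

T ∝ Z^-2 · n^3
T₁/T₂ = (2/4)^-2 · (5/5)^3 = 4

4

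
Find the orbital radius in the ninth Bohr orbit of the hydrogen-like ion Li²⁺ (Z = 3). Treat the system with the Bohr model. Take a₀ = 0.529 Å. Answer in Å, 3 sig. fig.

r_n = n²a₀/Z = 9² × 0.529 / 3
    = 81 × 0.529 / 3 = 14.3 Å

14.3 Å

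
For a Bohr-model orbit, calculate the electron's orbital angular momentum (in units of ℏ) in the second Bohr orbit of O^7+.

2

L_n = nℏ, so L/ℏ = n = 2.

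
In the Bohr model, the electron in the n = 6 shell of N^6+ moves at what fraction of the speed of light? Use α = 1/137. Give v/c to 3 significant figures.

v_n = Zαc/n, so v/c = Zα/n = 7 × 0.00730 / 6 = 0.00852

0.00852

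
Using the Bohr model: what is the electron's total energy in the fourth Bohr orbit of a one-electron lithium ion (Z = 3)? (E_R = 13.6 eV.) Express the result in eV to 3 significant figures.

-7.65 eV

E_n = −E_R·Z²/n² = −13.6 × 3²/4² = -7.65 eV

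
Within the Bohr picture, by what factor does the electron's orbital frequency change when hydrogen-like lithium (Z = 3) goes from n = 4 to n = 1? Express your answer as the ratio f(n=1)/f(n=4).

f ∝ Z^2 · n^-3; with Z fixed, f ∝ n^-3.
f(n=1)/f(n=4) = (1/4)^-3 = 64

64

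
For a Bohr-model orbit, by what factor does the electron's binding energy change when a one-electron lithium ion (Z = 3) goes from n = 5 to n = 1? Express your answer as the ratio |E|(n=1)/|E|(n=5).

25

|E| ∝ Z^2 · n^-2; with Z fixed, |E| ∝ n^-2.
|E|(n=1)/|E|(n=5) = (1/5)^-2 = 25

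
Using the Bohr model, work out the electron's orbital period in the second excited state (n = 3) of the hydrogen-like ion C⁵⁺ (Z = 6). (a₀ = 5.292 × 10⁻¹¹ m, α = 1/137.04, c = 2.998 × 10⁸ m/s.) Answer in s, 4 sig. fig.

r = n²a₀/Z = 3²·5.292 × 10⁻¹¹/6 = 7.938 × 10⁻¹¹ m
v = Zαc/n = 6·0.007297·2.998 × 10⁸/3 = 4.375 × 10⁶ m/s
T = 2πr/v = 1.140 × 10⁻¹⁶ s

1.140 × 10⁻¹⁶ s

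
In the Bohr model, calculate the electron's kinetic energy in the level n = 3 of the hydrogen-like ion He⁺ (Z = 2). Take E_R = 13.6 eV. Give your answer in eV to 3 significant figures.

For a Coulomb orbit the virial theorem gives K = −E_n.
E_n = −E_R·Z²/n², so K = E_R·Z²/n² = 13.6 × 2²/3² = 6.04 eV

6.04 eV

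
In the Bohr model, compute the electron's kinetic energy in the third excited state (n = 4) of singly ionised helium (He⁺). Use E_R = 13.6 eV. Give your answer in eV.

3.40 eV

For a Coulomb orbit the virial theorem gives K = −E_n.
E_n = −E_R·Z²/n², so K = E_R·Z²/n² = 13.6 × 2²/4² = 3.40 eV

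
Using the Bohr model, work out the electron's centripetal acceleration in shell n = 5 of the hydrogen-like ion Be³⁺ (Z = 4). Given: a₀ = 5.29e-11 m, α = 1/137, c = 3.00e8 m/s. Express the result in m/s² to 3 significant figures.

9.28e21 m/s²

r = n²a₀/Z = 3.31e-10 m, v = Zαc/n = 1.75e6 m/s
a = v²/r = (1.75e6)² / 3.31e-10 = 9.28e21 m/s²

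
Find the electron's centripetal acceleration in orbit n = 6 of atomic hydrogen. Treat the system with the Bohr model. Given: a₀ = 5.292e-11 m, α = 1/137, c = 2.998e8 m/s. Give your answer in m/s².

6.982e19 m/s²

r = n²a₀/Z = 1.905e-9 m, v = Zαc/n = 3.647e5 m/s
a = v²/r = (3.647e5)² / 1.905e-9 = 6.982e19 m/s²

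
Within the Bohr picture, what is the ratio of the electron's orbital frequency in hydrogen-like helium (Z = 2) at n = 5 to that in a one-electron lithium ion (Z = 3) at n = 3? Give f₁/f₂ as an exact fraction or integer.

12/125

f ∝ Z^2 · n^-3
f₁/f₂ = (2/3)^2 · (5/3)^-3 = 12/125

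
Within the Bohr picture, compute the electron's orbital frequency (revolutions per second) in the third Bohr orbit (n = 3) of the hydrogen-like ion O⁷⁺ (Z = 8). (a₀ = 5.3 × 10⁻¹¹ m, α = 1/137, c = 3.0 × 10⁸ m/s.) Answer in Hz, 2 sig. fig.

1.6 × 10¹⁶ Hz

r = n²a₀/Z = 6.0 × 10⁻¹¹ m, v = Zαc/n = 5.8 × 10⁶ m/s
f = v/(2πr) = 1.6 × 10¹⁶ Hz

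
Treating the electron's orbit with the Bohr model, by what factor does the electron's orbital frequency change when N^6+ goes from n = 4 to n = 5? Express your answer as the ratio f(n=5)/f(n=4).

f ∝ Z^2 · n^-3; with Z fixed, f ∝ n^-3.
f(n=5)/f(n=4) = (5/4)^-3 = 64/125

64/125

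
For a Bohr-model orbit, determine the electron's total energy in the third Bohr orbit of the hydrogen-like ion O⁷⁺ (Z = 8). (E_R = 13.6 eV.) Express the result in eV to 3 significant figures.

-96.7 eV

E_n = −E_R·Z²/n² = −13.6 × 8²/3² = -96.7 eV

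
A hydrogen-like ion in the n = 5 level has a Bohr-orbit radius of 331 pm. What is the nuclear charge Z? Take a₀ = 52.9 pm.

r_n = n²a₀/Z ⇒ Z = n²a₀/r = 5² × 52.9 / 331 ≈ 4.00
Z = 4

4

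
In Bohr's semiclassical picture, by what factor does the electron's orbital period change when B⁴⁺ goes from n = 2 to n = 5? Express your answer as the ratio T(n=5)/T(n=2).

T ∝ Z^-2 · n^3; with Z fixed, T ∝ n^3.
T(n=5)/T(n=2) = (5/2)^3 = 125/8

125/8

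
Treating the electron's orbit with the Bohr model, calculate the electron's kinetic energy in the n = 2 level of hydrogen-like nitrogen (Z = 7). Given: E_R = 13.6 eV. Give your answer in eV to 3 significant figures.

167 eV

For a Coulomb orbit the virial theorem gives K = −E_n.
E_n = −E_R·Z²/n², so K = E_R·Z²/n² = 13.6 × 7²/2² = 167 eV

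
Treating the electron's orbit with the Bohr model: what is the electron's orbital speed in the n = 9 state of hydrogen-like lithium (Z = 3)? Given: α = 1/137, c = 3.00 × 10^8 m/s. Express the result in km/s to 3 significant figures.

v_n = Zαc/n = 3 × 0.00730 × 3.00 × 10^8 / 9
    = 730 km/s

730 km/s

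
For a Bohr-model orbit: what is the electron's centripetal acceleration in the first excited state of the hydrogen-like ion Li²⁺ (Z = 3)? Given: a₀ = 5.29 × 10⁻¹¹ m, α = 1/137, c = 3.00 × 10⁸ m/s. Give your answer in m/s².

r = n²a₀/Z = 7.05 × 10⁻¹¹ m, v = Zαc/n = 3.28 × 10⁶ m/s
a = v²/r = (3.28 × 10⁶)² / 7.05 × 10⁻¹¹ = 1.53 × 10²³ m/s²

1.53 × 10²³ m/s²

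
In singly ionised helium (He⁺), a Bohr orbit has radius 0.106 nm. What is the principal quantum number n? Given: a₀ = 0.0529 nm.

r_n = n²a₀/Z ⇒ n² = rZ/a₀ = 0.106 × 2 / 0.0529 ≈ 4.01
n = 2

2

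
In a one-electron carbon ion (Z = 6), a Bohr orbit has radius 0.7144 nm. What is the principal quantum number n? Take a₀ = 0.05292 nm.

9

r_n = n²a₀/Z ⇒ n² = rZ/a₀ = 0.7144 × 6 / 0.05292 ≈ 81.00
n = 9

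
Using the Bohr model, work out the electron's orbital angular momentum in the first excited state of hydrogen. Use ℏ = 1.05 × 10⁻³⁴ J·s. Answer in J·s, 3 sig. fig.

2.10 × 10⁻³⁴ J·s

L_n = nℏ = 2 × 1.05 × 10⁻³⁴ = 2.10 × 10⁻³⁴ J·s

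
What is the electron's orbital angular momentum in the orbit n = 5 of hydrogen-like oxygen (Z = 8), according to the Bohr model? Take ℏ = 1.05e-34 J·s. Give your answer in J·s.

5.25e-34 J·s

L_n = nℏ = 5 × 1.05e-34 = 5.25e-34 J·s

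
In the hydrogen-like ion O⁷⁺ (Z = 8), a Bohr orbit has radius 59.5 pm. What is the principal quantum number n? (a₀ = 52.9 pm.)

r_n = n²a₀/Z ⇒ n² = rZ/a₀ = 59.5 × 8 / 52.9 ≈ 9.00
n = 3

3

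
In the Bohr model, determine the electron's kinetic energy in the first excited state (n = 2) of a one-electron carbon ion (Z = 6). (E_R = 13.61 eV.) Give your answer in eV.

For a Coulomb orbit the virial theorem gives K = −E_n.
E_n = −E_R·Z²/n², so K = E_R·Z²/n² = 13.61 × 6²/2² = 122.5 eV

122.5 eV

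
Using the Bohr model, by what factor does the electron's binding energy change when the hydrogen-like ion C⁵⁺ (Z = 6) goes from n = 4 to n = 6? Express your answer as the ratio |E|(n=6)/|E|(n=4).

4/9

|E| ∝ Z^2 · n^-2; with Z fixed, |E| ∝ n^-2.
|E|(n=6)/|E|(n=4) = (6/4)^-2 = 4/9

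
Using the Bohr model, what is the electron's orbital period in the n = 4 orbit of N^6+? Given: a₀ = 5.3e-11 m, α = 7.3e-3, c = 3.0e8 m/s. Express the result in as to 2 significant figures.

200 as

r = n²a₀/Z = 4²·5.3e-11/7 = 1.2e-10 m
v = Zαc/n = 7·0.0073·3.0e8/4 = 3.8e6 m/s
T = 2πr/v = 2.0e-16 s = 200 as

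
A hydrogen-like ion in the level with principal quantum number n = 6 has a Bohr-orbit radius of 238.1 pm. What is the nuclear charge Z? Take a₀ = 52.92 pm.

r_n = n²a₀/Z ⇒ Z = n²a₀/r = 6² × 52.92 / 238.1 ≈ 8.00
Z = 8

8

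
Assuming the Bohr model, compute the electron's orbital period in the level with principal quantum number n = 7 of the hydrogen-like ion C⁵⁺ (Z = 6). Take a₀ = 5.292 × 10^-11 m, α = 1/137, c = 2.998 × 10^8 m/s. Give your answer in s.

r = n²a₀/Z = 7²·5.292 × 10^-11/6 = 4.322 × 10^-10 m
v = Zαc/n = 6·0.007299·2.998 × 10^8/7 = 1.876 × 10^6 m/s
T = 2πr/v = 1.448 × 10^-15 s

1.448 × 10^-15 s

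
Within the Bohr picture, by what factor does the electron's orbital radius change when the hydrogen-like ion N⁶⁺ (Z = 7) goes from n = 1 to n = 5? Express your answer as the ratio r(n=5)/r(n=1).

r ∝ Z^-1 · n^2; with Z fixed, r ∝ n^2.
r(n=5)/r(n=1) = (5/1)^2 = 25

25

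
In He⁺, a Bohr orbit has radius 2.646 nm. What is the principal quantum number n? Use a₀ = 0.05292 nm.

10

r_n = n²a₀/Z ⇒ n² = rZ/a₀ = 2.646 × 2 / 0.05292 ≈ 100.00
n = 10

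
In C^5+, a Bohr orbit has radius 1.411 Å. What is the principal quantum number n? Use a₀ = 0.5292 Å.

r_n = n²a₀/Z ⇒ n² = rZ/a₀ = 1.411 × 6 / 0.5292 ≈ 16.00
n = 4

4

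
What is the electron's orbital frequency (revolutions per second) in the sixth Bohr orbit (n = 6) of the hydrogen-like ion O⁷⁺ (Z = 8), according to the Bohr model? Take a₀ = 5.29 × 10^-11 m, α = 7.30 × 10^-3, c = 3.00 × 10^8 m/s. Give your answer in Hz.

r = n²a₀/Z = 2.38 × 10^-10 m, v = Zαc/n = 2.92 × 10^6 m/s
f = v/(2πr) = 1.95 × 10^15 Hz

1.95 × 10^15 Hz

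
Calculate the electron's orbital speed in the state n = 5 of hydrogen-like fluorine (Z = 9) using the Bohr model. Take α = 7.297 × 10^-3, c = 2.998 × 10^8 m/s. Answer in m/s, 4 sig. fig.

v_n = Zαc/n = 9 × 0.007297 × 2.998 × 10^8 / 5
    = 3.938 × 10^6 m/s

3.938 × 10^6 m/s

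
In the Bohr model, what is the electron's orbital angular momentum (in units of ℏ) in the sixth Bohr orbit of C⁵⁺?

6

L_n = nℏ, so L/ℏ = n = 6.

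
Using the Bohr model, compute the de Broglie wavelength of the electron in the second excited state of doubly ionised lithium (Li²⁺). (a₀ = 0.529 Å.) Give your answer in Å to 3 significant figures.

The Bohr quantisation condition is nλ = 2πr_n.
r_n = n²a₀/Z = 1.59 Å
λ = 2πr_n/n = 2π·1.59/3 = 3.32 Å

3.32 Å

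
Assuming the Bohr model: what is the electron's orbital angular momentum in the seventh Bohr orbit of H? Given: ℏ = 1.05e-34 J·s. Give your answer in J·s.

L_n = nℏ = 7 × 1.05e-34 = 7.35e-34 J·s

7.35e-34 J·s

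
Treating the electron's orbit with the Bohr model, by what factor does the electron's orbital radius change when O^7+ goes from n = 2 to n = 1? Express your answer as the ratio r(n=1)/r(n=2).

1/4

r ∝ Z^-1 · n^2; with Z fixed, r ∝ n^2.
r(n=1)/r(n=2) = (1/2)^2 = 1/4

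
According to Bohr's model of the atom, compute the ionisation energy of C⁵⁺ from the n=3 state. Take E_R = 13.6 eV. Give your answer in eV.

E_n = −E_R·Z²/n² = −13.6 × 6²/3² eV = -54.4 eV
Ionisation energy = −E_n = 54.4 eV

54.4 eV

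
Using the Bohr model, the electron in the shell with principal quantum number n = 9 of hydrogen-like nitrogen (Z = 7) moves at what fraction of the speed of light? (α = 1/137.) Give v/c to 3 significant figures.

0.00568

v_n = Zαc/n, so v/c = Zα/n = 7 × 0.00730 / 9 = 0.00568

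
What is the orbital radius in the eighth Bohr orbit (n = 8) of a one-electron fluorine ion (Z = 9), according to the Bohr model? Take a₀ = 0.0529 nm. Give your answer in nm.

0.376 nm

r_n = n²a₀/Z = 8² × 0.0529 / 9
    = 64 × 0.0529 / 9 = 0.376 nm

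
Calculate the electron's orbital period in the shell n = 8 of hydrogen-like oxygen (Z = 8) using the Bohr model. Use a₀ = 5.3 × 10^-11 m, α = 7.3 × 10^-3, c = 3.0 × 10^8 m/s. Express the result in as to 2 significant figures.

1200 as

r = n²a₀/Z = 8²·5.3 × 10^-11/8 = 4.2 × 10^-10 m
v = Zαc/n = 8·0.0073·3.0 × 10^8/8 = 2.2 × 10^6 m/s
T = 2πr/v = 1.2 × 10^-15 s = 1200 as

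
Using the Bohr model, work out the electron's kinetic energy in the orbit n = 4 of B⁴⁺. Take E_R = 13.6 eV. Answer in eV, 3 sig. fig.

21.2 eV

For a Coulomb orbit the virial theorem gives K = −E_n.
E_n = −E_R·Z²/n², so K = E_R·Z²/n² = 13.6 × 5²/4² = 21.2 eV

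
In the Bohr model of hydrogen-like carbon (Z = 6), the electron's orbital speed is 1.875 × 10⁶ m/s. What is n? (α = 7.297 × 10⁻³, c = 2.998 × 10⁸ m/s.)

7

v_n = Zαc/n ⇒ n = Zαc/v = 6 × 0.007297 × 2.998 × 10⁸ / 1.875 × 10⁶ ≈ 7.00
n = 7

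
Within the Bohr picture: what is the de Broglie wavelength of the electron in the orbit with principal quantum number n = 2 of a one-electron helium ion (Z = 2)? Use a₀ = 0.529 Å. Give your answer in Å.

3.32 Å

The Bohr quantisation condition is nλ = 2πr_n.
r_n = n²a₀/Z = 1.06 Å
λ = 2πr_n/n = 2π·1.06/2 = 3.32 Å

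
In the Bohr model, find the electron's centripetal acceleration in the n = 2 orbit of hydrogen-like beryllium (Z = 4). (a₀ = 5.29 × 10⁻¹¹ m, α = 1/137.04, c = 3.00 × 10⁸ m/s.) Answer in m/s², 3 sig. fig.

r = n²a₀/Z = 5.29 × 10⁻¹¹ m, v = Zαc/n = 4.38 × 10⁶ m/s
a = v²/r = (4.38 × 10⁶)² / 5.29 × 10⁻¹¹ = 3.62 × 10²³ m/s²

3.62 × 10²³ m/s²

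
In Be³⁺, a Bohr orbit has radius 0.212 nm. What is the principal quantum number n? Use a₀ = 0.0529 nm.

r_n = n²a₀/Z ⇒ n² = rZ/a₀ = 0.212 × 4 / 0.0529 ≈ 16.03
n = 4

4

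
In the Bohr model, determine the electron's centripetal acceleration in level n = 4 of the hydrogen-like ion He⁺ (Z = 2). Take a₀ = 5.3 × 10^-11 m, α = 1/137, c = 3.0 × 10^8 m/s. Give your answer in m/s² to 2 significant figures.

2.8 × 10^21 m/s²

r = n²a₀/Z = 4.2 × 10^-10 m, v = Zαc/n = 1.1 × 10^6 m/s
a = v²/r = (1.1 × 10^6)² / 4.2 × 10^-10 = 2.8 × 10^21 m/s²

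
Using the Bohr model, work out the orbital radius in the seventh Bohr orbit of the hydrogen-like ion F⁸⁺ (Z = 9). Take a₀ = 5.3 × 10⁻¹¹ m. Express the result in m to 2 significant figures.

2.9 × 10⁻¹⁰ m

r_n = n²a₀/Z = 7² × 5.3 × 10⁻¹¹ / 9
    = 49 × 5.3 × 10⁻¹¹ / 9 = 2.9 × 10⁻¹⁰ m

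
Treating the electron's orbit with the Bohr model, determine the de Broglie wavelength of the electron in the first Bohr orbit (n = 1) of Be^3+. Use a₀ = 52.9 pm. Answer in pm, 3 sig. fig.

The Bohr quantisation condition is nλ = 2πr_n.
r_n = n²a₀/Z = 13.2 pm
λ = 2πr_n/n = 2π·13.2/1 = 83.1 pm

83.1 pm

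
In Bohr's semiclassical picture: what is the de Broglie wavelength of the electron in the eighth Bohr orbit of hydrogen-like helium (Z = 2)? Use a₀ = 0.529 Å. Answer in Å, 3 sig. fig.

13.3 Å

The Bohr quantisation condition is nλ = 2πr_n.
r_n = n²a₀/Z = 16.9 Å
λ = 2πr_n/n = 2π·16.9/8 = 13.3 Å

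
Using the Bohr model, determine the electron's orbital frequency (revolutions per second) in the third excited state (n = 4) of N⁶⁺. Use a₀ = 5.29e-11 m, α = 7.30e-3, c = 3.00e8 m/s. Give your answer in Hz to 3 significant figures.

5.04e15 Hz

r = n²a₀/Z = 1.21e-10 m, v = Zαc/n = 3.83e6 m/s
f = v/(2πr) = 5.04e15 Hz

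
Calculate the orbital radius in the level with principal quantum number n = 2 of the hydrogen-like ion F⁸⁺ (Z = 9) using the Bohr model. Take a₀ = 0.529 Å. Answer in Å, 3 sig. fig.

r_n = n²a₀/Z = 2² × 0.529 / 9
    = 4 × 0.529 / 9 = 0.235 Å

0.235 Å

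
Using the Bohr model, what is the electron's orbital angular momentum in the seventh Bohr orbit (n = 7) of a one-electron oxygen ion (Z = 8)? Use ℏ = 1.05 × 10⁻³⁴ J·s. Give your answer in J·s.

L_n = nℏ = 7 × 1.05 × 10⁻³⁴ = 7.35 × 10⁻³⁴ J·s

7.35 × 10⁻³⁴ J·s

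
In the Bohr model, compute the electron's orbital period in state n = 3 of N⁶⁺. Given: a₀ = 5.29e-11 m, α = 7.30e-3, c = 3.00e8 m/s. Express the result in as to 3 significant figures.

r = n²a₀/Z = 3²·5.29e-11/7 = 6.80e-11 m
v = Zαc/n = 7·0.00730·3.00e8/3 = 5.11e6 m/s
T = 2πr/v = 8.36e-17 s = 83.6 as

83.6 as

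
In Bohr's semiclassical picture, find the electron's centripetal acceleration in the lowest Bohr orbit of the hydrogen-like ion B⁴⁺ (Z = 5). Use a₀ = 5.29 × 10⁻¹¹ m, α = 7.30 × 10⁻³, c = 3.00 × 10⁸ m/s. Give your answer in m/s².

1.13 × 10²⁵ m/s²

r = n²a₀/Z = 1.06 × 10⁻¹¹ m, v = Zαc/n = 1.09 × 10⁷ m/s
a = v²/r = (1.09 × 10⁷)² / 1.06 × 10⁻¹¹ = 1.13 × 10²⁵ m/s²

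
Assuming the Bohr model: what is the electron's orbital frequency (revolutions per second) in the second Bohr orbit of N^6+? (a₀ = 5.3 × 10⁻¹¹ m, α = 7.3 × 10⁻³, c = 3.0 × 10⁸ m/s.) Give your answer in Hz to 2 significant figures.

r = n²a₀/Z = 3.0 × 10⁻¹¹ m, v = Zαc/n = 7.7 × 10⁶ m/s
f = v/(2πr) = 4.0 × 10¹⁶ Hz

4.0 × 10¹⁶ Hz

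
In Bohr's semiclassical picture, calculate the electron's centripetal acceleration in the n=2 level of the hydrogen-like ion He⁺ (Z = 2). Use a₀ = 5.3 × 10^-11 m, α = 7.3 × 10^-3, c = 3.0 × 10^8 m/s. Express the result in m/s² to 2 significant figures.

4.5 × 10^22 m/s²

r = n²a₀/Z = 1.1 × 10^-10 m, v = Zαc/n = 2.2 × 10^6 m/s
a = v²/r = (2.2 × 10^6)² / 1.1 × 10^-10 = 4.5 × 10^22 m/s²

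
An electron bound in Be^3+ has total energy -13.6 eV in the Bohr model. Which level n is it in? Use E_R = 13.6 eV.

E_n = −E_R Z²/n² ⇒ n² = E_R Z²/(−E_n) = 13.6 × 4² / 13.6 ≈ 16.00
n = 4

4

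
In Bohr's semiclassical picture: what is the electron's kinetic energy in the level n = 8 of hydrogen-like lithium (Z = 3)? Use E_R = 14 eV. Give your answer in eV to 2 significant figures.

2.0 eV

For a Coulomb orbit the virial theorem gives K = −E_n.
E_n = −E_R·Z²/n², so K = E_R·Z²/n² = 14 × 3²/8² = 2.0 eV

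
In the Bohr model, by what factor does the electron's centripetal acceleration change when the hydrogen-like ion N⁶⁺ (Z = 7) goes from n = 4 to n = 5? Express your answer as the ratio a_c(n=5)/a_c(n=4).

256/625

a_c ∝ Z^3 · n^-4; with Z fixed, a_c ∝ n^-4.
a_c(n=5)/a_c(n=4) = (5/4)^-4 = 256/625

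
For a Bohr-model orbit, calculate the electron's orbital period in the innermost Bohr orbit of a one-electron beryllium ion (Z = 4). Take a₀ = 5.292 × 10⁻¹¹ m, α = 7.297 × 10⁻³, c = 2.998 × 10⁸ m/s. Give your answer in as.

r = n²a₀/Z = 1²·5.292 × 10⁻¹¹/4 = 1.323 × 10⁻¹¹ m
v = Zαc/n = 4·0.007297·2.998 × 10⁸/1 = 8.751 × 10⁶ m/s
T = 2πr/v = 9.500 × 10⁻¹⁸ s = 9.500 as

9.500 as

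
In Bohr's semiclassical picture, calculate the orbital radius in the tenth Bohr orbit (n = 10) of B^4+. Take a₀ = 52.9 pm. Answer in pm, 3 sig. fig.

r_n = n²a₀/Z = 10² × 52.9 / 5
    = 100 × 52.9 / 5 = 1060 pm

1060 pm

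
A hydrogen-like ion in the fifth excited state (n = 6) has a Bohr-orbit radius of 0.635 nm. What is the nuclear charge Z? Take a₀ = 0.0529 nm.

r_n = n²a₀/Z ⇒ Z = n²a₀/r = 6² × 0.0529 / 0.635 ≈ 3.00
Z = 3

3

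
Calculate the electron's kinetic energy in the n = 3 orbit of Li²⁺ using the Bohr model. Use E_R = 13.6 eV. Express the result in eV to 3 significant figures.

13.6 eV

For a Coulomb orbit the virial theorem gives K = −E_n.
E_n = −E_R·Z²/n², so K = E_R·Z²/n² = 13.6 × 3²/3² = 13.6 eV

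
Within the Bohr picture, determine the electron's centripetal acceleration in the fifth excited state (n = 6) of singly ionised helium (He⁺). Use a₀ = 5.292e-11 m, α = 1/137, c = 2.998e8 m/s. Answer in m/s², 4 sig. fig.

5.586e20 m/s²

r = n²a₀/Z = 9.526e-10 m, v = Zαc/n = 7.294e5 m/s
a = v²/r = (7.294e5)² / 9.526e-10 = 5.586e20 m/s²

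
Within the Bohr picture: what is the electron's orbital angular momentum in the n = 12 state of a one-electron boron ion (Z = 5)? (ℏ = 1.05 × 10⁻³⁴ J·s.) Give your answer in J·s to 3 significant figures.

1.26 × 10⁻³³ J·s

L_n = nℏ = 12 × 1.05 × 10⁻³⁴ = 1.26 × 10⁻³³ J·s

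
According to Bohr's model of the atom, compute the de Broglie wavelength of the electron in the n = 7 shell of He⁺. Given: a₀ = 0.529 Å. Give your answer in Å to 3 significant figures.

11.6 Å

The Bohr quantisation condition is nλ = 2πr_n.
r_n = n²a₀/Z = 13.0 Å
λ = 2πr_n/n = 2π·13.0/7 = 11.6 Å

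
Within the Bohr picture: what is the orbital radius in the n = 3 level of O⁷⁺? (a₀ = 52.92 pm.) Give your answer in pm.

59.54 pm

r_n = n²a₀/Z = 3² × 52.92 / 8
    = 9 × 52.92 / 8 = 59.54 pm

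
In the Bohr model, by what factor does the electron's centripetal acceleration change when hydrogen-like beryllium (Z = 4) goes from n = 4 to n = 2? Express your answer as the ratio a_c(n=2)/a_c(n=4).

a_c ∝ Z^3 · n^-4; with Z fixed, a_c ∝ n^-4.
a_c(n=2)/a_c(n=4) = (2/4)^-4 = 16

16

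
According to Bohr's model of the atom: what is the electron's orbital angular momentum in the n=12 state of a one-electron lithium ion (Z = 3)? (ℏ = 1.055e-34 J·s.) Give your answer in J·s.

1.266e-33 J·s

L_n = nℏ = 12 × 1.055e-34 = 1.266e-33 J·s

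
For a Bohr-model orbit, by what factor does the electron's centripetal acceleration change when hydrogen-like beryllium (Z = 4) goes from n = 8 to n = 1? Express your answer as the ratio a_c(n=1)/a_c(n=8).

a_c ∝ Z^3 · n^-4; with Z fixed, a_c ∝ n^-4.
a_c(n=1)/a_c(n=8) = (1/8)^-4 = 4096

4096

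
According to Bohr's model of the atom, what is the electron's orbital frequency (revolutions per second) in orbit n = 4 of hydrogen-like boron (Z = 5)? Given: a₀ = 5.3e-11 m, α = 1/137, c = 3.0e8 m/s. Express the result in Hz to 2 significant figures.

2.6e15 Hz

r = n²a₀/Z = 1.7e-10 m, v = Zαc/n = 2.7e6 m/s
f = v/(2πr) = 2.6e15 Hz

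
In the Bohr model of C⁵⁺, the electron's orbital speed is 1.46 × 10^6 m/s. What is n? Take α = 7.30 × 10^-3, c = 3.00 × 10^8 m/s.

v_n = Zαc/n ⇒ n = Zαc/v = 6 × 0.00730 × 3.00 × 10^8 / 1.46 × 10^6 ≈ 9.00
n = 9

9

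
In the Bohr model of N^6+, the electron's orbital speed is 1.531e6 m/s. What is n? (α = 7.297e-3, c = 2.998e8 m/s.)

10

v_n = Zαc/n ⇒ n = Zαc/v = 7 × 0.007297 × 2.998e8 / 1.531e6 ≈ 10.00
n = 10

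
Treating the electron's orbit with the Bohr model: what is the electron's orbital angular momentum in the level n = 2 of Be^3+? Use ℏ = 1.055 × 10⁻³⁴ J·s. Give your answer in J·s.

L_n = nℏ = 2 × 1.055 × 10⁻³⁴ = 2.110 × 10⁻³⁴ J·s

2.110 × 10⁻³⁴ J·s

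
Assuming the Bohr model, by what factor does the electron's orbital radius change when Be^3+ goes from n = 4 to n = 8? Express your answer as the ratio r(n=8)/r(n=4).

r ∝ Z^-1 · n^2; with Z fixed, r ∝ n^2.
r(n=8)/r(n=4) = (8/4)^2 = 4

4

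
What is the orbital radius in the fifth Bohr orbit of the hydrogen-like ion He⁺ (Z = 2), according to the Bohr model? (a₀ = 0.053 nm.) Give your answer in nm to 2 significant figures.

r_n = n²a₀/Z = 5² × 0.053 / 2
    = 25 × 0.053 / 2 = 0.66 nm

0.66 nm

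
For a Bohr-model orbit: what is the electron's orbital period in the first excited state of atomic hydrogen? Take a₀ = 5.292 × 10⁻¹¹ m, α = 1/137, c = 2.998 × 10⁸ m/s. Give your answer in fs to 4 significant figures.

r = n²a₀/Z = 2²·5.292 × 10⁻¹¹/1 = 2.117 × 10⁻¹⁰ m
v = Zαc/n = 1·0.007299·2.998 × 10⁸/2 = 1.094 × 10⁶ m/s
T = 2πr/v = 1.216 × 10⁻¹⁵ s = 1.216 fs

1.216 fs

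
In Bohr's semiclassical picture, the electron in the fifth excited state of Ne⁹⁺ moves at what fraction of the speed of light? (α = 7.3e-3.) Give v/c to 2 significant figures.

v_n = Zαc/n, so v/c = Zα/n = 10 × 0.0073 / 6 = 0.012

0.012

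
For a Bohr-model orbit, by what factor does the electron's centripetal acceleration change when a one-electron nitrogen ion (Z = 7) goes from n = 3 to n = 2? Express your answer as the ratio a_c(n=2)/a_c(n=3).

a_c ∝ Z^3 · n^-4; with Z fixed, a_c ∝ n^-4.
a_c(n=2)/a_c(n=3) = (2/3)^-4 = 81/16

81/16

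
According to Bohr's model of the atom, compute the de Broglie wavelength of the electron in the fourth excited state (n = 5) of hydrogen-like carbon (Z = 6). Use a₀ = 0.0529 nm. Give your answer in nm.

0.277 nm

The Bohr quantisation condition is nλ = 2πr_n.
r_n = n²a₀/Z = 0.220 nm
λ = 2πr_n/n = 2π·0.220/5 = 0.277 nm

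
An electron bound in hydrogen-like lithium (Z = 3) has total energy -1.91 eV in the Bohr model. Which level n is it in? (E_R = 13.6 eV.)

E_n = −E_R Z²/n² ⇒ n² = E_R Z²/(−E_n) = 13.6 × 3² / 1.91 ≈ 64.08
n = 8

8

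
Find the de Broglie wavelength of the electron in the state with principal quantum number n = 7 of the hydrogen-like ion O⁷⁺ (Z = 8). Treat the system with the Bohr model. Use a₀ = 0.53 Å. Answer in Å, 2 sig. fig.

2.9 Å

The Bohr quantisation condition is nλ = 2πr_n.
r_n = n²a₀/Z = 3.2 Å
λ = 2πr_n/n = 2π·3.2/7 = 2.9 Å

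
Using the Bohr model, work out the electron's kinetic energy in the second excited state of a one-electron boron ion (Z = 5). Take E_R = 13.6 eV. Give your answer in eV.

For a Coulomb orbit the virial theorem gives K = −E_n.
E_n = −E_R·Z²/n², so K = E_R·Z²/n² = 13.6 × 5²/3² = 37.8 eV

37.8 eV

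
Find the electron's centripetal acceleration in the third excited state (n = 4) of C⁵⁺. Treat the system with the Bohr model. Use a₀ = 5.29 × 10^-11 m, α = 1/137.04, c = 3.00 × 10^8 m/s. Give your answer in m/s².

7.64 × 10^22 m/s²

r = n²a₀/Z = 1.41 × 10^-10 m, v = Zαc/n = 3.28 × 10^6 m/s
a = v²/r = (3.28 × 10^6)² / 1.41 × 10^-10 = 7.64 × 10^22 m/s²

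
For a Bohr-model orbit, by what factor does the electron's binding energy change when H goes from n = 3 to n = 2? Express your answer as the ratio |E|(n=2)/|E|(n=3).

9/4

|E| ∝ Z^2 · n^-2; with Z fixed, |E| ∝ n^-2.
|E|(n=2)/|E|(n=3) = (2/3)^-2 = 9/4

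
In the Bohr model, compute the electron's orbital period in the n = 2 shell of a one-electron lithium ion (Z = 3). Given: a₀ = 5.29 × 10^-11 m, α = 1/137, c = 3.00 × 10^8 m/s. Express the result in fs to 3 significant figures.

0.135 fs

r = n²a₀/Z = 2²·5.29 × 10^-11/3 = 7.05 × 10^-11 m
v = Zαc/n = 3·0.00730·3.00 × 10^8/2 = 3.28 × 10^6 m/s
T = 2πr/v = 1.35 × 10^-16 s = 0.135 fs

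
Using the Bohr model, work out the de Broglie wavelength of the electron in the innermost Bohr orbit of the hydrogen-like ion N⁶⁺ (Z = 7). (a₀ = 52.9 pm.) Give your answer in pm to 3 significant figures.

47.5 pm

The Bohr quantisation condition is nλ = 2πr_n.
r_n = n²a₀/Z = 7.56 pm
λ = 2πr_n/n = 2π·7.56/1 = 47.5 pm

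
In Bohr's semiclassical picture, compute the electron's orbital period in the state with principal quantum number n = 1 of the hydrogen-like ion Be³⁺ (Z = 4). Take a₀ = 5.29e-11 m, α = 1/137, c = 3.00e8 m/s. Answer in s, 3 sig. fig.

r = n²a₀/Z = 1²·5.29e-11/4 = 1.32e-11 m
v = Zαc/n = 4·0.00730·3.00e8/1 = 8.76e6 m/s
T = 2πr/v = 9.49e-18 s

9.49e-18 s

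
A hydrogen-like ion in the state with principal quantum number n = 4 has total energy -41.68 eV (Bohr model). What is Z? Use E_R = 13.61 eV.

E_n = −E_R Z²/n² ⇒ Z² = −E_n n²/E_R = 41.68 × 4² / 13.61 ≈ 49.00
Z = 7

7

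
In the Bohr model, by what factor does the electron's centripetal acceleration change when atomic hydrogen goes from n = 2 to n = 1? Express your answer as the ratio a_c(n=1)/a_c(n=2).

a_c ∝ Z^3 · n^-4; with Z fixed, a_c ∝ n^-4.
a_c(n=1)/a_c(n=2) = (1/2)^-4 = 16

16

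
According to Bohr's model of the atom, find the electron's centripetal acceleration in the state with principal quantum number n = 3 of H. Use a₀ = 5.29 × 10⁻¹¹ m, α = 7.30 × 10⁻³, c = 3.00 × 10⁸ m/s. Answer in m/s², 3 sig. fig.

1.12 × 10²¹ m/s²

r = n²a₀/Z = 4.76 × 10⁻¹⁰ m, v = Zαc/n = 7.30 × 10⁵ m/s
a = v²/r = (7.30 × 10⁵)² / 4.76 × 10⁻¹⁰ = 1.12 × 10²¹ m/s²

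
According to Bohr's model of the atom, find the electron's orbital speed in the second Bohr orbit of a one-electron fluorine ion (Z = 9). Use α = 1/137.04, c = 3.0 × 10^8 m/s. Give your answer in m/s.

v_n = Zαc/n = 9 × 0.0073 × 3.0 × 10^8 / 2
    = 9.9 × 10^6 m/s

9.9 × 10^6 m/s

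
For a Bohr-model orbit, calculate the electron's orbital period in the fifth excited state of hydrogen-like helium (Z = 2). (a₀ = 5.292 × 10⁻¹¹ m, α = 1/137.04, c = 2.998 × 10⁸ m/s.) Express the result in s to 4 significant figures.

8.207 × 10⁻¹⁵ s

r = n²a₀/Z = 6²·5.292 × 10⁻¹¹/2 = 9.526 × 10⁻¹⁰ m
v = Zαc/n = 2·0.007297·2.998 × 10⁸/6 = 7.292 × 10⁵ m/s
T = 2πr/v = 8.207 × 10⁻¹⁵ s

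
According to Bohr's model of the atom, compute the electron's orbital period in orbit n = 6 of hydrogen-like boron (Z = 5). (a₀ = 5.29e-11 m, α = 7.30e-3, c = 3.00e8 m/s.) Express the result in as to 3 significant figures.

r = n²a₀/Z = 6²·5.29e-11/5 = 3.81e-10 m
v = Zαc/n = 5·0.00730·3.00e8/6 = 1.82e6 m/s
T = 2πr/v = 1.31e-15 s = 1310 as

1310 as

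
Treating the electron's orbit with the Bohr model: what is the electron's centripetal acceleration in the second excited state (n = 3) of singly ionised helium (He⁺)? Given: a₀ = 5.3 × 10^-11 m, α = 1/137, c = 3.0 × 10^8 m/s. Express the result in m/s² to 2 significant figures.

r = n²a₀/Z = 2.4 × 10^-10 m, v = Zαc/n = 1.5 × 10^6 m/s
a = v²/r = (1.5 × 10^6)² / 2.4 × 10^-10 = 8.9 × 10^21 m/s²

8.9 × 10^21 m/s²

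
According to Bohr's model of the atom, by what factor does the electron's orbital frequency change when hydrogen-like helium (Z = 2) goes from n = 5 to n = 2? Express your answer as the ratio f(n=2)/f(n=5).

f ∝ Z^2 · n^-3; with Z fixed, f ∝ n^-3.
f(n=2)/f(n=5) = (2/5)^-3 = 125/8

125/8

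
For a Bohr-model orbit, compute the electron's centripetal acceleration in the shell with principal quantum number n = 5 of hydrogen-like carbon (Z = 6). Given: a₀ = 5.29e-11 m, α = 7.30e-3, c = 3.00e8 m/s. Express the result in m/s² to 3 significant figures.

r = n²a₀/Z = 2.20e-10 m, v = Zαc/n = 2.63e6 m/s
a = v²/r = (2.63e6)² / 2.20e-10 = 3.13e22 m/s²

3.13e22 m/s²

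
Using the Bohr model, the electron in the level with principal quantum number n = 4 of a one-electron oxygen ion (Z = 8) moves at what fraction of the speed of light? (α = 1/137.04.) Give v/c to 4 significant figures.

v_n = Zαc/n, so v/c = Zα/n = 8 × 0.007297 / 4 = 0.01459

0.01459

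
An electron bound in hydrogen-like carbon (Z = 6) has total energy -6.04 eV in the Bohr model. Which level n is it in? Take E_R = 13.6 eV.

E_n = −E_R Z²/n² ⇒ n² = E_R Z²/(−E_n) = 13.6 × 6² / 6.04 ≈ 81.06
n = 9

9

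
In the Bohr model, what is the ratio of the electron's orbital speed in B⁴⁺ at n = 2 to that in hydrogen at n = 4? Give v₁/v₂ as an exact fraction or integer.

v ∝ Z^1 · n^-1
v₁/v₂ = (5/1)^1 · (2/4)^-1 = 10

10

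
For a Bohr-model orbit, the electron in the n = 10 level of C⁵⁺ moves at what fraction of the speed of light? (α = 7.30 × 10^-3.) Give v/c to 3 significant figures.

0.00438

v_n = Zαc/n, so v/c = Zα/n = 6 × 0.00730 / 10 = 0.00438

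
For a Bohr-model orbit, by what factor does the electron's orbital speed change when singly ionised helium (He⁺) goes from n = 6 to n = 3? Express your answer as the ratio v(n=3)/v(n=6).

v ∝ Z^1 · n^-1; with Z fixed, v ∝ n^-1.
v(n=3)/v(n=6) = (3/6)^-1 = 2

2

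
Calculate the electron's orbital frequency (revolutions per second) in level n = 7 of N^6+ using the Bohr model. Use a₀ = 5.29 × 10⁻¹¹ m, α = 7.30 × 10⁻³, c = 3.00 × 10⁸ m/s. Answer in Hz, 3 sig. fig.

9.41 × 10¹⁴ Hz

r = n²a₀/Z = 3.70 × 10⁻¹⁰ m, v = Zαc/n = 2.19 × 10⁶ m/s
f = v/(2πr) = 9.41 × 10¹⁴ Hz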